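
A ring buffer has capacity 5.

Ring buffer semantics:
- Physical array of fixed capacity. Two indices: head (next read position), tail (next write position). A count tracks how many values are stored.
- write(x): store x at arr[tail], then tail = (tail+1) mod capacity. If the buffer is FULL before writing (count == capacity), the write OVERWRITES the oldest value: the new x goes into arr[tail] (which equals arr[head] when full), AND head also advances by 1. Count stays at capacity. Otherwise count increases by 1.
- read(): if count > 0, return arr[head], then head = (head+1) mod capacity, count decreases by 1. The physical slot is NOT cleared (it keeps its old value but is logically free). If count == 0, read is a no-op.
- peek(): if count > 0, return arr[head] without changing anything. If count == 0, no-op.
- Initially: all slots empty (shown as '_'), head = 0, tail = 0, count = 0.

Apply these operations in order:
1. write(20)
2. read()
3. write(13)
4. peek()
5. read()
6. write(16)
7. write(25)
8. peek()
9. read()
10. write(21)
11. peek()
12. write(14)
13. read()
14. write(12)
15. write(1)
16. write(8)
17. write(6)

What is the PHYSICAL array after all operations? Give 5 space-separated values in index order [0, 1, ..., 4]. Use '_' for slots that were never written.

Answer: 14 12 1 8 6

Derivation:
After op 1 (write(20)): arr=[20 _ _ _ _] head=0 tail=1 count=1
After op 2 (read()): arr=[20 _ _ _ _] head=1 tail=1 count=0
After op 3 (write(13)): arr=[20 13 _ _ _] head=1 tail=2 count=1
After op 4 (peek()): arr=[20 13 _ _ _] head=1 tail=2 count=1
After op 5 (read()): arr=[20 13 _ _ _] head=2 tail=2 count=0
After op 6 (write(16)): arr=[20 13 16 _ _] head=2 tail=3 count=1
After op 7 (write(25)): arr=[20 13 16 25 _] head=2 tail=4 count=2
After op 8 (peek()): arr=[20 13 16 25 _] head=2 tail=4 count=2
After op 9 (read()): arr=[20 13 16 25 _] head=3 tail=4 count=1
After op 10 (write(21)): arr=[20 13 16 25 21] head=3 tail=0 count=2
After op 11 (peek()): arr=[20 13 16 25 21] head=3 tail=0 count=2
After op 12 (write(14)): arr=[14 13 16 25 21] head=3 tail=1 count=3
After op 13 (read()): arr=[14 13 16 25 21] head=4 tail=1 count=2
After op 14 (write(12)): arr=[14 12 16 25 21] head=4 tail=2 count=3
After op 15 (write(1)): arr=[14 12 1 25 21] head=4 tail=3 count=4
After op 16 (write(8)): arr=[14 12 1 8 21] head=4 tail=4 count=5
After op 17 (write(6)): arr=[14 12 1 8 6] head=0 tail=0 count=5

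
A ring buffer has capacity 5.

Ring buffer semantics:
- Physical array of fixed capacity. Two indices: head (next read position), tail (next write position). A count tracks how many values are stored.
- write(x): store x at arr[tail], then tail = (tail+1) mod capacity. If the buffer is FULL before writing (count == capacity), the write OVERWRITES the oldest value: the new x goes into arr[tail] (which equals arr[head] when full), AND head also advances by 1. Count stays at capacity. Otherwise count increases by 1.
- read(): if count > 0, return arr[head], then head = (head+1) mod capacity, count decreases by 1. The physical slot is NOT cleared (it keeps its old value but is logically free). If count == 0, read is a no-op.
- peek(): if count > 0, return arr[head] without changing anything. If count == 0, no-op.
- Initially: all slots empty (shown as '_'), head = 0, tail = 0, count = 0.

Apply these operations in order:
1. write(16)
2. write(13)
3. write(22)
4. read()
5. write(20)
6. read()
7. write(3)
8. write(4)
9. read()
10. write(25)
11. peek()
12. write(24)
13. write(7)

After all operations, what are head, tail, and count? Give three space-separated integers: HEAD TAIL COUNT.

After op 1 (write(16)): arr=[16 _ _ _ _] head=0 tail=1 count=1
After op 2 (write(13)): arr=[16 13 _ _ _] head=0 tail=2 count=2
After op 3 (write(22)): arr=[16 13 22 _ _] head=0 tail=3 count=3
After op 4 (read()): arr=[16 13 22 _ _] head=1 tail=3 count=2
After op 5 (write(20)): arr=[16 13 22 20 _] head=1 tail=4 count=3
After op 6 (read()): arr=[16 13 22 20 _] head=2 tail=4 count=2
After op 7 (write(3)): arr=[16 13 22 20 3] head=2 tail=0 count=3
After op 8 (write(4)): arr=[4 13 22 20 3] head=2 tail=1 count=4
After op 9 (read()): arr=[4 13 22 20 3] head=3 tail=1 count=3
After op 10 (write(25)): arr=[4 25 22 20 3] head=3 tail=2 count=4
After op 11 (peek()): arr=[4 25 22 20 3] head=3 tail=2 count=4
After op 12 (write(24)): arr=[4 25 24 20 3] head=3 tail=3 count=5
After op 13 (write(7)): arr=[4 25 24 7 3] head=4 tail=4 count=5

Answer: 4 4 5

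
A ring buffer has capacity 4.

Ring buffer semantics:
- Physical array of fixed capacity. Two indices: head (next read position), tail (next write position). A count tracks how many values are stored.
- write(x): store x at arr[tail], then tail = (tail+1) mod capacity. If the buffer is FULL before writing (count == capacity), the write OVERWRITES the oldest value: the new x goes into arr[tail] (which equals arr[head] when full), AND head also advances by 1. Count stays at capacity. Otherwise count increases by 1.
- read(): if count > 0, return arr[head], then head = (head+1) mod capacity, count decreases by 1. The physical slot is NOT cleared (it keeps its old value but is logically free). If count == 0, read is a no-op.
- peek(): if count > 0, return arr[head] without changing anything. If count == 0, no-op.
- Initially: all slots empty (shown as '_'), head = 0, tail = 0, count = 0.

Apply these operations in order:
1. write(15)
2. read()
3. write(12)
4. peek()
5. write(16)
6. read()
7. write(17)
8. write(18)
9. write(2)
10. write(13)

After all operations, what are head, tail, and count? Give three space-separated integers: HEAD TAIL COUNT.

After op 1 (write(15)): arr=[15 _ _ _] head=0 tail=1 count=1
After op 2 (read()): arr=[15 _ _ _] head=1 tail=1 count=0
After op 3 (write(12)): arr=[15 12 _ _] head=1 tail=2 count=1
After op 4 (peek()): arr=[15 12 _ _] head=1 tail=2 count=1
After op 5 (write(16)): arr=[15 12 16 _] head=1 tail=3 count=2
After op 6 (read()): arr=[15 12 16 _] head=2 tail=3 count=1
After op 7 (write(17)): arr=[15 12 16 17] head=2 tail=0 count=2
After op 8 (write(18)): arr=[18 12 16 17] head=2 tail=1 count=3
After op 9 (write(2)): arr=[18 2 16 17] head=2 tail=2 count=4
After op 10 (write(13)): arr=[18 2 13 17] head=3 tail=3 count=4

Answer: 3 3 4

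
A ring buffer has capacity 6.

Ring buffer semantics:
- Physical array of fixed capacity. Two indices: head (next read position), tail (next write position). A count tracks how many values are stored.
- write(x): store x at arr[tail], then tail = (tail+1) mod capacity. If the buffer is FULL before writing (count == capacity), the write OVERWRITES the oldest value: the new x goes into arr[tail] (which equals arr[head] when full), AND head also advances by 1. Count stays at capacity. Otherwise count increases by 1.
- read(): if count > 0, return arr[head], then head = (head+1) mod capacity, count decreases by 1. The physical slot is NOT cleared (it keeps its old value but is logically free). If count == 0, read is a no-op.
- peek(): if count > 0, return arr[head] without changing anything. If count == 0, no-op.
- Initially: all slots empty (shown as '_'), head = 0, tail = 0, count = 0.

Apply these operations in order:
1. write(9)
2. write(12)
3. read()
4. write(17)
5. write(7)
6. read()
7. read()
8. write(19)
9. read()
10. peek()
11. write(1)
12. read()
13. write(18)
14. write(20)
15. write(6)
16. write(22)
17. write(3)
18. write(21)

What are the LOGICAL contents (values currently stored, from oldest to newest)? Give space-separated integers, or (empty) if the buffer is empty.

After op 1 (write(9)): arr=[9 _ _ _ _ _] head=0 tail=1 count=1
After op 2 (write(12)): arr=[9 12 _ _ _ _] head=0 tail=2 count=2
After op 3 (read()): arr=[9 12 _ _ _ _] head=1 tail=2 count=1
After op 4 (write(17)): arr=[9 12 17 _ _ _] head=1 tail=3 count=2
After op 5 (write(7)): arr=[9 12 17 7 _ _] head=1 tail=4 count=3
After op 6 (read()): arr=[9 12 17 7 _ _] head=2 tail=4 count=2
After op 7 (read()): arr=[9 12 17 7 _ _] head=3 tail=4 count=1
After op 8 (write(19)): arr=[9 12 17 7 19 _] head=3 tail=5 count=2
After op 9 (read()): arr=[9 12 17 7 19 _] head=4 tail=5 count=1
After op 10 (peek()): arr=[9 12 17 7 19 _] head=4 tail=5 count=1
After op 11 (write(1)): arr=[9 12 17 7 19 1] head=4 tail=0 count=2
After op 12 (read()): arr=[9 12 17 7 19 1] head=5 tail=0 count=1
After op 13 (write(18)): arr=[18 12 17 7 19 1] head=5 tail=1 count=2
After op 14 (write(20)): arr=[18 20 17 7 19 1] head=5 tail=2 count=3
After op 15 (write(6)): arr=[18 20 6 7 19 1] head=5 tail=3 count=4
After op 16 (write(22)): arr=[18 20 6 22 19 1] head=5 tail=4 count=5
After op 17 (write(3)): arr=[18 20 6 22 3 1] head=5 tail=5 count=6
After op 18 (write(21)): arr=[18 20 6 22 3 21] head=0 tail=0 count=6

Answer: 18 20 6 22 3 21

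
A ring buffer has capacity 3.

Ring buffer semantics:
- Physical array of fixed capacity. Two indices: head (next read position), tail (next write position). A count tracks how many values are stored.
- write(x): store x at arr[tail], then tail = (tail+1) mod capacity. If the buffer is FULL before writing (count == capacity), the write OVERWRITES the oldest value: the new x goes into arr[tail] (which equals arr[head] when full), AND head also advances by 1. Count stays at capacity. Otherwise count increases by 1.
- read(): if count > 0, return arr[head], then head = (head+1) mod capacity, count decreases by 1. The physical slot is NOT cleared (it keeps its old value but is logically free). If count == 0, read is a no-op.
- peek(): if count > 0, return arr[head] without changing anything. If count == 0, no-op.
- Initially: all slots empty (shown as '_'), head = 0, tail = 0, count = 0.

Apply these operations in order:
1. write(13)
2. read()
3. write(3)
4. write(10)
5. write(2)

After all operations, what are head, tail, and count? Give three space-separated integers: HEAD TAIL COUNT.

Answer: 1 1 3

Derivation:
After op 1 (write(13)): arr=[13 _ _] head=0 tail=1 count=1
After op 2 (read()): arr=[13 _ _] head=1 tail=1 count=0
After op 3 (write(3)): arr=[13 3 _] head=1 tail=2 count=1
After op 4 (write(10)): arr=[13 3 10] head=1 tail=0 count=2
After op 5 (write(2)): arr=[2 3 10] head=1 tail=1 count=3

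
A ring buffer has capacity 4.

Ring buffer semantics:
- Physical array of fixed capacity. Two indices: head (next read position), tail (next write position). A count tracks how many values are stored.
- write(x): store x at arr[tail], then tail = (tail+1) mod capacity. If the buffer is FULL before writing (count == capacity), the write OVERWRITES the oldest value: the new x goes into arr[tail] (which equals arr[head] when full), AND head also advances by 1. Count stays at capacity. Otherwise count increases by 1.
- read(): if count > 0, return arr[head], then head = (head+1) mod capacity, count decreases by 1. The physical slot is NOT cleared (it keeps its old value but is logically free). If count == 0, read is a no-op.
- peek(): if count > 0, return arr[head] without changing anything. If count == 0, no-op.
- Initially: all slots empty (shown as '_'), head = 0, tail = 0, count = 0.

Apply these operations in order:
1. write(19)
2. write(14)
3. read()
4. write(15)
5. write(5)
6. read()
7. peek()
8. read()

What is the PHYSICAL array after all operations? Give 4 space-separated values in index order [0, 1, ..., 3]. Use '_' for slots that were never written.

After op 1 (write(19)): arr=[19 _ _ _] head=0 tail=1 count=1
After op 2 (write(14)): arr=[19 14 _ _] head=0 tail=2 count=2
After op 3 (read()): arr=[19 14 _ _] head=1 tail=2 count=1
After op 4 (write(15)): arr=[19 14 15 _] head=1 tail=3 count=2
After op 5 (write(5)): arr=[19 14 15 5] head=1 tail=0 count=3
After op 6 (read()): arr=[19 14 15 5] head=2 tail=0 count=2
After op 7 (peek()): arr=[19 14 15 5] head=2 tail=0 count=2
After op 8 (read()): arr=[19 14 15 5] head=3 tail=0 count=1

Answer: 19 14 15 5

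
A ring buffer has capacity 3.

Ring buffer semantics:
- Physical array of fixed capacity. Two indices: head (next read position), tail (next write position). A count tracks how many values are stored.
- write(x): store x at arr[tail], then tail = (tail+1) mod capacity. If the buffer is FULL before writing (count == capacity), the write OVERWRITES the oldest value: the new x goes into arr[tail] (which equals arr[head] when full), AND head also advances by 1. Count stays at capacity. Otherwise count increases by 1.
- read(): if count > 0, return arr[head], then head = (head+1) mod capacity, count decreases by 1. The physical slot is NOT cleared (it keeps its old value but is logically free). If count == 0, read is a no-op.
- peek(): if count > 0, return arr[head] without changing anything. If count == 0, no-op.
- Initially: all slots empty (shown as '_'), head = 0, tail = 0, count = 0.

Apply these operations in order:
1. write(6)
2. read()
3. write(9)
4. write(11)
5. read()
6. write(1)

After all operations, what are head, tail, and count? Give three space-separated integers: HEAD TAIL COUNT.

Answer: 2 1 2

Derivation:
After op 1 (write(6)): arr=[6 _ _] head=0 tail=1 count=1
After op 2 (read()): arr=[6 _ _] head=1 tail=1 count=0
After op 3 (write(9)): arr=[6 9 _] head=1 tail=2 count=1
After op 4 (write(11)): arr=[6 9 11] head=1 tail=0 count=2
After op 5 (read()): arr=[6 9 11] head=2 tail=0 count=1
After op 6 (write(1)): arr=[1 9 11] head=2 tail=1 count=2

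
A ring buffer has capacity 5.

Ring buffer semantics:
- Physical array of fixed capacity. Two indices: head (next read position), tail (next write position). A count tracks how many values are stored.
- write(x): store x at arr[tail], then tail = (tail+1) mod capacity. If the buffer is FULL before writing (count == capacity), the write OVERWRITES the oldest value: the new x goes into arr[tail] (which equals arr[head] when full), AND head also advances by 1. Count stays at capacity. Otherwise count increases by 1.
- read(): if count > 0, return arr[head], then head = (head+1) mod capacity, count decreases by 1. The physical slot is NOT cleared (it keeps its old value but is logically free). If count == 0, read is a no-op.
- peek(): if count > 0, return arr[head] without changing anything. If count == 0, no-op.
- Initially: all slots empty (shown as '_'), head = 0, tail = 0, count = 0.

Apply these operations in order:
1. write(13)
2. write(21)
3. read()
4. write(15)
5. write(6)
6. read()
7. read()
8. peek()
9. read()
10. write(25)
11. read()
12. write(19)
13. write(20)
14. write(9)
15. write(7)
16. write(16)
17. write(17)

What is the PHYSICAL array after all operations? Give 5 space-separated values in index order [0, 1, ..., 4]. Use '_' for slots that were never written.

Answer: 17 20 9 7 16

Derivation:
After op 1 (write(13)): arr=[13 _ _ _ _] head=0 tail=1 count=1
After op 2 (write(21)): arr=[13 21 _ _ _] head=0 tail=2 count=2
After op 3 (read()): arr=[13 21 _ _ _] head=1 tail=2 count=1
After op 4 (write(15)): arr=[13 21 15 _ _] head=1 tail=3 count=2
After op 5 (write(6)): arr=[13 21 15 6 _] head=1 tail=4 count=3
After op 6 (read()): arr=[13 21 15 6 _] head=2 tail=4 count=2
After op 7 (read()): arr=[13 21 15 6 _] head=3 tail=4 count=1
After op 8 (peek()): arr=[13 21 15 6 _] head=3 tail=4 count=1
After op 9 (read()): arr=[13 21 15 6 _] head=4 tail=4 count=0
After op 10 (write(25)): arr=[13 21 15 6 25] head=4 tail=0 count=1
After op 11 (read()): arr=[13 21 15 6 25] head=0 tail=0 count=0
After op 12 (write(19)): arr=[19 21 15 6 25] head=0 tail=1 count=1
After op 13 (write(20)): arr=[19 20 15 6 25] head=0 tail=2 count=2
After op 14 (write(9)): arr=[19 20 9 6 25] head=0 tail=3 count=3
After op 15 (write(7)): arr=[19 20 9 7 25] head=0 tail=4 count=4
After op 16 (write(16)): arr=[19 20 9 7 16] head=0 tail=0 count=5
After op 17 (write(17)): arr=[17 20 9 7 16] head=1 tail=1 count=5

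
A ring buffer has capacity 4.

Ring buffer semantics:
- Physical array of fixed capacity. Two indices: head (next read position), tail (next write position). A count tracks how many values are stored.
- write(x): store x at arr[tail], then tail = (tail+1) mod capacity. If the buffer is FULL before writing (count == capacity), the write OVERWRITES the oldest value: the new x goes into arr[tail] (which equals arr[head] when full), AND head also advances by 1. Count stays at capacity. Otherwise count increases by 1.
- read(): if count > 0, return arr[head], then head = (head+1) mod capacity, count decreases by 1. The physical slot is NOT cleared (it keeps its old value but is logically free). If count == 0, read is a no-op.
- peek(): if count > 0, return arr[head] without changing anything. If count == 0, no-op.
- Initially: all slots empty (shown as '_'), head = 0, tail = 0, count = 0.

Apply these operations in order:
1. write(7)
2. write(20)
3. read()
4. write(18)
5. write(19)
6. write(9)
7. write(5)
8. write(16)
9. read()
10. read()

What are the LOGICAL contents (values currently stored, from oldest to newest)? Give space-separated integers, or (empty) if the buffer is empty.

After op 1 (write(7)): arr=[7 _ _ _] head=0 tail=1 count=1
After op 2 (write(20)): arr=[7 20 _ _] head=0 tail=2 count=2
After op 3 (read()): arr=[7 20 _ _] head=1 tail=2 count=1
After op 4 (write(18)): arr=[7 20 18 _] head=1 tail=3 count=2
After op 5 (write(19)): arr=[7 20 18 19] head=1 tail=0 count=3
After op 6 (write(9)): arr=[9 20 18 19] head=1 tail=1 count=4
After op 7 (write(5)): arr=[9 5 18 19] head=2 tail=2 count=4
After op 8 (write(16)): arr=[9 5 16 19] head=3 tail=3 count=4
After op 9 (read()): arr=[9 5 16 19] head=0 tail=3 count=3
After op 10 (read()): arr=[9 5 16 19] head=1 tail=3 count=2

Answer: 5 16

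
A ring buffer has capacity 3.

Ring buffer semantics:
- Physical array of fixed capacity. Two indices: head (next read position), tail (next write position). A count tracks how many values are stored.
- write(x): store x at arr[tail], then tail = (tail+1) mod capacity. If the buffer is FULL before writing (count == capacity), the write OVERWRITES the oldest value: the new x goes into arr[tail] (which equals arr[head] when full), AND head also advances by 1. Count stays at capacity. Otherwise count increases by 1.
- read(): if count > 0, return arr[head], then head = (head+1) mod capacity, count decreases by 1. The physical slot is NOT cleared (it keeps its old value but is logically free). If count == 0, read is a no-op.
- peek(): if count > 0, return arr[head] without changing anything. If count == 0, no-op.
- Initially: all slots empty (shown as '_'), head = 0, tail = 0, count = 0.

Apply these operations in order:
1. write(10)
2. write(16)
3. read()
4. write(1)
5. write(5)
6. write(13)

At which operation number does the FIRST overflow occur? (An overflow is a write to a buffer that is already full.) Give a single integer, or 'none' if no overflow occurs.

After op 1 (write(10)): arr=[10 _ _] head=0 tail=1 count=1
After op 2 (write(16)): arr=[10 16 _] head=0 tail=2 count=2
After op 3 (read()): arr=[10 16 _] head=1 tail=2 count=1
After op 4 (write(1)): arr=[10 16 1] head=1 tail=0 count=2
After op 5 (write(5)): arr=[5 16 1] head=1 tail=1 count=3
After op 6 (write(13)): arr=[5 13 1] head=2 tail=2 count=3

Answer: 6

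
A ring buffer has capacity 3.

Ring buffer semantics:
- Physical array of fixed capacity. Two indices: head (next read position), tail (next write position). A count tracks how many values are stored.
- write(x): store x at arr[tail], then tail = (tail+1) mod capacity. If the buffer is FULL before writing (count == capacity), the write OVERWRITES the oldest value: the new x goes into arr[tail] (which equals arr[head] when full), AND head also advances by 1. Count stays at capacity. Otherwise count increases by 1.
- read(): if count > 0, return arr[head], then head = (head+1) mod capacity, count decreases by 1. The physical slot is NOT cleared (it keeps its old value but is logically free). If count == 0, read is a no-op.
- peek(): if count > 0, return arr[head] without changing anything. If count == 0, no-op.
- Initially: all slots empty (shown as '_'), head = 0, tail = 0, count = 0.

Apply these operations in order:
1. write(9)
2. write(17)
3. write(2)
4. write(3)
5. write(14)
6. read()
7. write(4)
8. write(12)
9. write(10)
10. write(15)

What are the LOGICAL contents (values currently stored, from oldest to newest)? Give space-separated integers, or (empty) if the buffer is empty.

Answer: 12 10 15

Derivation:
After op 1 (write(9)): arr=[9 _ _] head=0 tail=1 count=1
After op 2 (write(17)): arr=[9 17 _] head=0 tail=2 count=2
After op 3 (write(2)): arr=[9 17 2] head=0 tail=0 count=3
After op 4 (write(3)): arr=[3 17 2] head=1 tail=1 count=3
After op 5 (write(14)): arr=[3 14 2] head=2 tail=2 count=3
After op 6 (read()): arr=[3 14 2] head=0 tail=2 count=2
After op 7 (write(4)): arr=[3 14 4] head=0 tail=0 count=3
After op 8 (write(12)): arr=[12 14 4] head=1 tail=1 count=3
After op 9 (write(10)): arr=[12 10 4] head=2 tail=2 count=3
After op 10 (write(15)): arr=[12 10 15] head=0 tail=0 count=3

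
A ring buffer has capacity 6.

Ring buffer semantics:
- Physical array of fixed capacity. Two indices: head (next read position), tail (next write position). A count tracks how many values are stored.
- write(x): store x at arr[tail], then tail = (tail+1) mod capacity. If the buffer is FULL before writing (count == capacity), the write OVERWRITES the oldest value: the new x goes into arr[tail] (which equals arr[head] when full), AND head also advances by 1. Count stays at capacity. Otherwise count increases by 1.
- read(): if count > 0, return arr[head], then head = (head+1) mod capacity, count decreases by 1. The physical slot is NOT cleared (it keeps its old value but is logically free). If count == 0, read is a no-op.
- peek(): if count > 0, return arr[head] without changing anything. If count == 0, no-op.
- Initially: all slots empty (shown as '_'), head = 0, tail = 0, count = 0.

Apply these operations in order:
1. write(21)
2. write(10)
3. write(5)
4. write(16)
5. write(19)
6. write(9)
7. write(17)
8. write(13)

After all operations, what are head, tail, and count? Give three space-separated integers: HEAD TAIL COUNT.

Answer: 2 2 6

Derivation:
After op 1 (write(21)): arr=[21 _ _ _ _ _] head=0 tail=1 count=1
After op 2 (write(10)): arr=[21 10 _ _ _ _] head=0 tail=2 count=2
After op 3 (write(5)): arr=[21 10 5 _ _ _] head=0 tail=3 count=3
After op 4 (write(16)): arr=[21 10 5 16 _ _] head=0 tail=4 count=4
After op 5 (write(19)): arr=[21 10 5 16 19 _] head=0 tail=5 count=5
After op 6 (write(9)): arr=[21 10 5 16 19 9] head=0 tail=0 count=6
After op 7 (write(17)): arr=[17 10 5 16 19 9] head=1 tail=1 count=6
After op 8 (write(13)): arr=[17 13 5 16 19 9] head=2 tail=2 count=6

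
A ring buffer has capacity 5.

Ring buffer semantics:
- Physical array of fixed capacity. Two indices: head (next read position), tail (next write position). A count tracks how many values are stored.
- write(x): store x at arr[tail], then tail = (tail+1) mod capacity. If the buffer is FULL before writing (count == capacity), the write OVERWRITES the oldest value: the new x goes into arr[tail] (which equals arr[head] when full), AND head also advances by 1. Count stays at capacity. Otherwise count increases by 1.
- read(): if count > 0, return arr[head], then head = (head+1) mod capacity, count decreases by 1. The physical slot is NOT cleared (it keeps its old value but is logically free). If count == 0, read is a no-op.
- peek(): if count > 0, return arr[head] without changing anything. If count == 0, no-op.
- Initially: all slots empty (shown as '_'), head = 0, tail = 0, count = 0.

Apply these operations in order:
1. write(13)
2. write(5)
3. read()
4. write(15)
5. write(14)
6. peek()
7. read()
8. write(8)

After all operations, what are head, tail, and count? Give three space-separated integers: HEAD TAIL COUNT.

After op 1 (write(13)): arr=[13 _ _ _ _] head=0 tail=1 count=1
After op 2 (write(5)): arr=[13 5 _ _ _] head=0 tail=2 count=2
After op 3 (read()): arr=[13 5 _ _ _] head=1 tail=2 count=1
After op 4 (write(15)): arr=[13 5 15 _ _] head=1 tail=3 count=2
After op 5 (write(14)): arr=[13 5 15 14 _] head=1 tail=4 count=3
After op 6 (peek()): arr=[13 5 15 14 _] head=1 tail=4 count=3
After op 7 (read()): arr=[13 5 15 14 _] head=2 tail=4 count=2
After op 8 (write(8)): arr=[13 5 15 14 8] head=2 tail=0 count=3

Answer: 2 0 3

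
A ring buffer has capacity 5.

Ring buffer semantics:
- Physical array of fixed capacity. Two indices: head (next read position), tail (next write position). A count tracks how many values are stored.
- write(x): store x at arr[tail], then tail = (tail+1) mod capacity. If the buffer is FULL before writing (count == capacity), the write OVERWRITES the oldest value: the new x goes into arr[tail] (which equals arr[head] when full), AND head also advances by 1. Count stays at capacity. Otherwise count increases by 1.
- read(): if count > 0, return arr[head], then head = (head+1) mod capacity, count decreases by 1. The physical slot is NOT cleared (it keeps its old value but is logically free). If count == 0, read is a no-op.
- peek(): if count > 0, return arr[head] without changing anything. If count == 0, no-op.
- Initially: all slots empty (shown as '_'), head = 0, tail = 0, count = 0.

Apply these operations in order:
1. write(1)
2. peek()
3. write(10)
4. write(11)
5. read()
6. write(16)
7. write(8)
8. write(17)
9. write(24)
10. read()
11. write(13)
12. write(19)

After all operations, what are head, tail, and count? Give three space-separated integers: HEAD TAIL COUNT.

Answer: 4 4 5

Derivation:
After op 1 (write(1)): arr=[1 _ _ _ _] head=0 tail=1 count=1
After op 2 (peek()): arr=[1 _ _ _ _] head=0 tail=1 count=1
After op 3 (write(10)): arr=[1 10 _ _ _] head=0 tail=2 count=2
After op 4 (write(11)): arr=[1 10 11 _ _] head=0 tail=3 count=3
After op 5 (read()): arr=[1 10 11 _ _] head=1 tail=3 count=2
After op 6 (write(16)): arr=[1 10 11 16 _] head=1 tail=4 count=3
After op 7 (write(8)): arr=[1 10 11 16 8] head=1 tail=0 count=4
After op 8 (write(17)): arr=[17 10 11 16 8] head=1 tail=1 count=5
After op 9 (write(24)): arr=[17 24 11 16 8] head=2 tail=2 count=5
After op 10 (read()): arr=[17 24 11 16 8] head=3 tail=2 count=4
After op 11 (write(13)): arr=[17 24 13 16 8] head=3 tail=3 count=5
After op 12 (write(19)): arr=[17 24 13 19 8] head=4 tail=4 count=5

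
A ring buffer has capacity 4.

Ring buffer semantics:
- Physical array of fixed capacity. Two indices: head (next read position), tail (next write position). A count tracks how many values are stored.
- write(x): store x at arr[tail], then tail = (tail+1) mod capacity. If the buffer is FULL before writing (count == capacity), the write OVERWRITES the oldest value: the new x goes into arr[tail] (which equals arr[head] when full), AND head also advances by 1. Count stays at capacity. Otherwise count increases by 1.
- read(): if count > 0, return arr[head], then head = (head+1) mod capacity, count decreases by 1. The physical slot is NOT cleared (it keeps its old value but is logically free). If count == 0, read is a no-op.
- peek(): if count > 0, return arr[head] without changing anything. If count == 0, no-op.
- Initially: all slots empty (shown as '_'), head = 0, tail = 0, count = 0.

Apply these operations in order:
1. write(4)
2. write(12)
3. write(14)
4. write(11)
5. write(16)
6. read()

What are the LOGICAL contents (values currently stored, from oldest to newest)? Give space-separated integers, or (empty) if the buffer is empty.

Answer: 14 11 16

Derivation:
After op 1 (write(4)): arr=[4 _ _ _] head=0 tail=1 count=1
After op 2 (write(12)): arr=[4 12 _ _] head=0 tail=2 count=2
After op 3 (write(14)): arr=[4 12 14 _] head=0 tail=3 count=3
After op 4 (write(11)): arr=[4 12 14 11] head=0 tail=0 count=4
After op 5 (write(16)): arr=[16 12 14 11] head=1 tail=1 count=4
After op 6 (read()): arr=[16 12 14 11] head=2 tail=1 count=3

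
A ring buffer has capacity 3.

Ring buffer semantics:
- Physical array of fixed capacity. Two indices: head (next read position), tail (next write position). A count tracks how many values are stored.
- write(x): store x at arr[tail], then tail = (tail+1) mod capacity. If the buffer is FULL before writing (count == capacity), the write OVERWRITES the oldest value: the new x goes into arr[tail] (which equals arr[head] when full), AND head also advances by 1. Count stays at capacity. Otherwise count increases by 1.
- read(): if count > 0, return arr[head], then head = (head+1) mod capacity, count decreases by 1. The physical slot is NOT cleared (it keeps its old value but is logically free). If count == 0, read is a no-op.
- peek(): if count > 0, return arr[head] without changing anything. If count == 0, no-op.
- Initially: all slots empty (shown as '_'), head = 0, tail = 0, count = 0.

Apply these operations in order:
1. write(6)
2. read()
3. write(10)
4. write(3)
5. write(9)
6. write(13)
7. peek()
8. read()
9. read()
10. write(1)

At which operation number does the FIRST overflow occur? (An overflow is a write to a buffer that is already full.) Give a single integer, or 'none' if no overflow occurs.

Answer: 6

Derivation:
After op 1 (write(6)): arr=[6 _ _] head=0 tail=1 count=1
After op 2 (read()): arr=[6 _ _] head=1 tail=1 count=0
After op 3 (write(10)): arr=[6 10 _] head=1 tail=2 count=1
After op 4 (write(3)): arr=[6 10 3] head=1 tail=0 count=2
After op 5 (write(9)): arr=[9 10 3] head=1 tail=1 count=3
After op 6 (write(13)): arr=[9 13 3] head=2 tail=2 count=3
After op 7 (peek()): arr=[9 13 3] head=2 tail=2 count=3
After op 8 (read()): arr=[9 13 3] head=0 tail=2 count=2
After op 9 (read()): arr=[9 13 3] head=1 tail=2 count=1
After op 10 (write(1)): arr=[9 13 1] head=1 tail=0 count=2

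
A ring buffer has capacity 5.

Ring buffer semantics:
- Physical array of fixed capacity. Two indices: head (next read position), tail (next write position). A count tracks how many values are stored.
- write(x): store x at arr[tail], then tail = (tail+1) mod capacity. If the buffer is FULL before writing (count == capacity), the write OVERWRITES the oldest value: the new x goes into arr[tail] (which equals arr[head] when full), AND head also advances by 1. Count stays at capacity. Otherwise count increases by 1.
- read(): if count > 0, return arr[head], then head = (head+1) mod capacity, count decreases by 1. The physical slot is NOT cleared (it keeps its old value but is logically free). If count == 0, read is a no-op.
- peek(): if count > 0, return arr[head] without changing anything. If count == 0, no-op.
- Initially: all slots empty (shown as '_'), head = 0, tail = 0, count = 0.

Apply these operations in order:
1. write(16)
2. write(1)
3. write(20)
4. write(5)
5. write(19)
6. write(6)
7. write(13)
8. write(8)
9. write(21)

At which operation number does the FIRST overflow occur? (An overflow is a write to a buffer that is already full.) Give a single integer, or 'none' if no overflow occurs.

After op 1 (write(16)): arr=[16 _ _ _ _] head=0 tail=1 count=1
After op 2 (write(1)): arr=[16 1 _ _ _] head=0 tail=2 count=2
After op 3 (write(20)): arr=[16 1 20 _ _] head=0 tail=3 count=3
After op 4 (write(5)): arr=[16 1 20 5 _] head=0 tail=4 count=4
After op 5 (write(19)): arr=[16 1 20 5 19] head=0 tail=0 count=5
After op 6 (write(6)): arr=[6 1 20 5 19] head=1 tail=1 count=5
After op 7 (write(13)): arr=[6 13 20 5 19] head=2 tail=2 count=5
After op 8 (write(8)): arr=[6 13 8 5 19] head=3 tail=3 count=5
After op 9 (write(21)): arr=[6 13 8 21 19] head=4 tail=4 count=5

Answer: 6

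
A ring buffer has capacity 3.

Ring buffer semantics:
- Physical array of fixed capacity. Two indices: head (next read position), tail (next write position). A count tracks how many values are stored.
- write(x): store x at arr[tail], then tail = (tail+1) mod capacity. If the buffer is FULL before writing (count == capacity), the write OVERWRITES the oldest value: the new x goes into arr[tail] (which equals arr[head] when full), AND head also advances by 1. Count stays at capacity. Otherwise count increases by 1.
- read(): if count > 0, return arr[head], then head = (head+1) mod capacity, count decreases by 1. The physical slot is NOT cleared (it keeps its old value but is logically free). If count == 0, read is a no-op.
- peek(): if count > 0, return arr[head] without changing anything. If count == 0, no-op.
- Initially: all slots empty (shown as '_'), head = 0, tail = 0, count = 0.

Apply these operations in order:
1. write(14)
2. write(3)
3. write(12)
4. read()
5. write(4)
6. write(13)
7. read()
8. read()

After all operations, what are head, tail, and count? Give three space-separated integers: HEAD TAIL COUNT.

Answer: 1 2 1

Derivation:
After op 1 (write(14)): arr=[14 _ _] head=0 tail=1 count=1
After op 2 (write(3)): arr=[14 3 _] head=0 tail=2 count=2
After op 3 (write(12)): arr=[14 3 12] head=0 tail=0 count=3
After op 4 (read()): arr=[14 3 12] head=1 tail=0 count=2
After op 5 (write(4)): arr=[4 3 12] head=1 tail=1 count=3
After op 6 (write(13)): arr=[4 13 12] head=2 tail=2 count=3
After op 7 (read()): arr=[4 13 12] head=0 tail=2 count=2
After op 8 (read()): arr=[4 13 12] head=1 tail=2 count=1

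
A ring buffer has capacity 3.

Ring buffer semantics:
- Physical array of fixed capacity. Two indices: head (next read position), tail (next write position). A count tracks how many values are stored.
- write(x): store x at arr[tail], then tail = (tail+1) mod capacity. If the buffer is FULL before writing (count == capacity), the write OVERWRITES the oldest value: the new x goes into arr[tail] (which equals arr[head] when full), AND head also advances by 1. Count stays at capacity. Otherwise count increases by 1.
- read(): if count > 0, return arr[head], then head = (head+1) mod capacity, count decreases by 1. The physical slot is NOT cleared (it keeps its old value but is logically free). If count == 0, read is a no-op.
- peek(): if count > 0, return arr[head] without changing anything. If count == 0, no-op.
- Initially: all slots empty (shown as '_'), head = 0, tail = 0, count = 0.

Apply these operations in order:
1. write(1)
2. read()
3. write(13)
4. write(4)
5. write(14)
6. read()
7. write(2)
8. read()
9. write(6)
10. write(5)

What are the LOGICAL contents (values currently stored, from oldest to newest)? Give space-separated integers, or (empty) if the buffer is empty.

Answer: 2 6 5

Derivation:
After op 1 (write(1)): arr=[1 _ _] head=0 tail=1 count=1
After op 2 (read()): arr=[1 _ _] head=1 tail=1 count=0
After op 3 (write(13)): arr=[1 13 _] head=1 tail=2 count=1
After op 4 (write(4)): arr=[1 13 4] head=1 tail=0 count=2
After op 5 (write(14)): arr=[14 13 4] head=1 tail=1 count=3
After op 6 (read()): arr=[14 13 4] head=2 tail=1 count=2
After op 7 (write(2)): arr=[14 2 4] head=2 tail=2 count=3
After op 8 (read()): arr=[14 2 4] head=0 tail=2 count=2
After op 9 (write(6)): arr=[14 2 6] head=0 tail=0 count=3
After op 10 (write(5)): arr=[5 2 6] head=1 tail=1 count=3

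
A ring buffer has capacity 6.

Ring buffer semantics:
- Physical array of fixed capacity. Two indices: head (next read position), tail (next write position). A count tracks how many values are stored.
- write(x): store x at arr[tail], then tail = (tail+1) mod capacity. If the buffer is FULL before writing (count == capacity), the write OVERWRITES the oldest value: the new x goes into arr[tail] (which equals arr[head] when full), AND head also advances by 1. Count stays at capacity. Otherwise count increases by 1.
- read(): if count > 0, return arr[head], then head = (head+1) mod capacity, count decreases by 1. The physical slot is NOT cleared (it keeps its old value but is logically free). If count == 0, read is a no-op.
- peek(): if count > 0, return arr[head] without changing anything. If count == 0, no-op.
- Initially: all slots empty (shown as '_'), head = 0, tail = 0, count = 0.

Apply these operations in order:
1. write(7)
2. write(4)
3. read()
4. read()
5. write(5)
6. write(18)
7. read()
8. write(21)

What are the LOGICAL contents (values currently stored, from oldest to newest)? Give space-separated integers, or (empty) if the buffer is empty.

Answer: 18 21

Derivation:
After op 1 (write(7)): arr=[7 _ _ _ _ _] head=0 tail=1 count=1
After op 2 (write(4)): arr=[7 4 _ _ _ _] head=0 tail=2 count=2
After op 3 (read()): arr=[7 4 _ _ _ _] head=1 tail=2 count=1
After op 4 (read()): arr=[7 4 _ _ _ _] head=2 tail=2 count=0
After op 5 (write(5)): arr=[7 4 5 _ _ _] head=2 tail=3 count=1
After op 6 (write(18)): arr=[7 4 5 18 _ _] head=2 tail=4 count=2
After op 7 (read()): arr=[7 4 5 18 _ _] head=3 tail=4 count=1
After op 8 (write(21)): arr=[7 4 5 18 21 _] head=3 tail=5 count=2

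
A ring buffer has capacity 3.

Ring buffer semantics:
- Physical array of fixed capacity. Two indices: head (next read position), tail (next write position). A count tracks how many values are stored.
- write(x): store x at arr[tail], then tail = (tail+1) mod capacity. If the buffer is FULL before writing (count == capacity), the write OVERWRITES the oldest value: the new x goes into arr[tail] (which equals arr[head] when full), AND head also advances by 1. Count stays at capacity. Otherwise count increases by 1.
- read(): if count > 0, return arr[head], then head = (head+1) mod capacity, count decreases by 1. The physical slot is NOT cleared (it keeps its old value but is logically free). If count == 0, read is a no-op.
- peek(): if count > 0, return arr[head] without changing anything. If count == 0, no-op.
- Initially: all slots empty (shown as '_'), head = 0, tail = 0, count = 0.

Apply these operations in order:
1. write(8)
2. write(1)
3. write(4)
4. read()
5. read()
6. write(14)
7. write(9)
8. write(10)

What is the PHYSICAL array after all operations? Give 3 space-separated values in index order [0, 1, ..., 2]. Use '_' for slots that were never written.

Answer: 14 9 10

Derivation:
After op 1 (write(8)): arr=[8 _ _] head=0 tail=1 count=1
After op 2 (write(1)): arr=[8 1 _] head=0 tail=2 count=2
After op 3 (write(4)): arr=[8 1 4] head=0 tail=0 count=3
After op 4 (read()): arr=[8 1 4] head=1 tail=0 count=2
After op 5 (read()): arr=[8 1 4] head=2 tail=0 count=1
After op 6 (write(14)): arr=[14 1 4] head=2 tail=1 count=2
After op 7 (write(9)): arr=[14 9 4] head=2 tail=2 count=3
After op 8 (write(10)): arr=[14 9 10] head=0 tail=0 count=3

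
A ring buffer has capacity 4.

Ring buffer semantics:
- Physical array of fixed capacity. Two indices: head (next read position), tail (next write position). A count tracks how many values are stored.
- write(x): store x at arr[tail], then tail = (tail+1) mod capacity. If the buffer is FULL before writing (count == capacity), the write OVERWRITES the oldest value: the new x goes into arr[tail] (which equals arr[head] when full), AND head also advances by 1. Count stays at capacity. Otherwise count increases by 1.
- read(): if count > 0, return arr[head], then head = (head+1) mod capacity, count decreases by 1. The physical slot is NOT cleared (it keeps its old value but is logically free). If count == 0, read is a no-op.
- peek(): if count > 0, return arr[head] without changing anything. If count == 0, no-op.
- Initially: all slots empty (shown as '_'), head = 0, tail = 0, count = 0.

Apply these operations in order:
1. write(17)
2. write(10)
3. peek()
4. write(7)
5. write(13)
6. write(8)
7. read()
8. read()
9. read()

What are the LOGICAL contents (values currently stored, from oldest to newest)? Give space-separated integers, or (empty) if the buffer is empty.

After op 1 (write(17)): arr=[17 _ _ _] head=0 tail=1 count=1
After op 2 (write(10)): arr=[17 10 _ _] head=0 tail=2 count=2
After op 3 (peek()): arr=[17 10 _ _] head=0 tail=2 count=2
After op 4 (write(7)): arr=[17 10 7 _] head=0 tail=3 count=3
After op 5 (write(13)): arr=[17 10 7 13] head=0 tail=0 count=4
After op 6 (write(8)): arr=[8 10 7 13] head=1 tail=1 count=4
After op 7 (read()): arr=[8 10 7 13] head=2 tail=1 count=3
After op 8 (read()): arr=[8 10 7 13] head=3 tail=1 count=2
After op 9 (read()): arr=[8 10 7 13] head=0 tail=1 count=1

Answer: 8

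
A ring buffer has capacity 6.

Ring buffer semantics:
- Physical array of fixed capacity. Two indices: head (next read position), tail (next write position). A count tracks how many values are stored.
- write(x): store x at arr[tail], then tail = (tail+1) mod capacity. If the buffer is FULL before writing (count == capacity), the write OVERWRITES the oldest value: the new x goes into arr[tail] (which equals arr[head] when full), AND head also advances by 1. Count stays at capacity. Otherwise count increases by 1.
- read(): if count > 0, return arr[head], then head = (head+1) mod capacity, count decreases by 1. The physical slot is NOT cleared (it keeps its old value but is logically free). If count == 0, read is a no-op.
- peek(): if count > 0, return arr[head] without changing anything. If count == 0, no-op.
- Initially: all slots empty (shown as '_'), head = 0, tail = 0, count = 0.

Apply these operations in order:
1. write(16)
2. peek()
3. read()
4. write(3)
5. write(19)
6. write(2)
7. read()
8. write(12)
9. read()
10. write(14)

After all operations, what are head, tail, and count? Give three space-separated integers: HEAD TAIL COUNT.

After op 1 (write(16)): arr=[16 _ _ _ _ _] head=0 tail=1 count=1
After op 2 (peek()): arr=[16 _ _ _ _ _] head=0 tail=1 count=1
After op 3 (read()): arr=[16 _ _ _ _ _] head=1 tail=1 count=0
After op 4 (write(3)): arr=[16 3 _ _ _ _] head=1 tail=2 count=1
After op 5 (write(19)): arr=[16 3 19 _ _ _] head=1 tail=3 count=2
After op 6 (write(2)): arr=[16 3 19 2 _ _] head=1 tail=4 count=3
After op 7 (read()): arr=[16 3 19 2 _ _] head=2 tail=4 count=2
After op 8 (write(12)): arr=[16 3 19 2 12 _] head=2 tail=5 count=3
After op 9 (read()): arr=[16 3 19 2 12 _] head=3 tail=5 count=2
After op 10 (write(14)): arr=[16 3 19 2 12 14] head=3 tail=0 count=3

Answer: 3 0 3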